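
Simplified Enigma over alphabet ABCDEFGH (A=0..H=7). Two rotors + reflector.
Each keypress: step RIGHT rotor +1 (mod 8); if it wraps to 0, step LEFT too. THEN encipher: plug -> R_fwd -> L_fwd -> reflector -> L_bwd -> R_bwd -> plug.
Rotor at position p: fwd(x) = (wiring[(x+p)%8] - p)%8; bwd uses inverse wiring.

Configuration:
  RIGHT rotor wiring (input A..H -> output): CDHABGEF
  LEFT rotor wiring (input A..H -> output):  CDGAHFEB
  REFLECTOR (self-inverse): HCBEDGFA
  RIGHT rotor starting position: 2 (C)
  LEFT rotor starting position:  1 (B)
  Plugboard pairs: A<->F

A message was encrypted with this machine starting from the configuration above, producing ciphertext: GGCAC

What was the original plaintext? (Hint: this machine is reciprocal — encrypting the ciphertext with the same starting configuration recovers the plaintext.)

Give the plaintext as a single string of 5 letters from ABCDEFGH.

Char 1 ('G'): step: R->3, L=1; G->plug->G->R->A->L->C->refl->B->L'->H->R'->F->plug->A
Char 2 ('G'): step: R->4, L=1; G->plug->G->R->D->L->G->refl->F->L'->B->R'->D->plug->D
Char 3 ('C'): step: R->5, L=1; C->plug->C->R->A->L->C->refl->B->L'->H->R'->B->plug->B
Char 4 ('A'): step: R->6, L=1; A->plug->F->R->C->L->H->refl->A->L'->G->R'->A->plug->F
Char 5 ('C'): step: R->7, L=1; C->plug->C->R->E->L->E->refl->D->L'->F->R'->H->plug->H

Answer: ADBFH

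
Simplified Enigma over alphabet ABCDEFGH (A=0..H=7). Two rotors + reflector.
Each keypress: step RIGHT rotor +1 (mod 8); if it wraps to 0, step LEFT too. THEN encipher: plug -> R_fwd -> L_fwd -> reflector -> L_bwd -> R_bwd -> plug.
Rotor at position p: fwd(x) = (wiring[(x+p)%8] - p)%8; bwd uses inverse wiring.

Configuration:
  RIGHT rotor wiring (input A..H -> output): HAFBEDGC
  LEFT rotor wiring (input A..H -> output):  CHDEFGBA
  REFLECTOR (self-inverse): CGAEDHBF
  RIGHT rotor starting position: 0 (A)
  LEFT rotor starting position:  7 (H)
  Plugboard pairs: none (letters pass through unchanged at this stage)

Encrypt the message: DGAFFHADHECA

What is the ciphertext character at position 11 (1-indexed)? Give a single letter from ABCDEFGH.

Char 1 ('D'): step: R->1, L=7; D->plug->D->R->D->L->E->refl->D->L'->B->R'->G->plug->G
Char 2 ('G'): step: R->2, L=7; G->plug->G->R->F->L->G->refl->B->L'->A->R'->F->plug->F
Char 3 ('A'): step: R->3, L=7; A->plug->A->R->G->L->H->refl->F->L'->E->R'->F->plug->F
Char 4 ('F'): step: R->4, L=7; F->plug->F->R->E->L->F->refl->H->L'->G->R'->D->plug->D
Char 5 ('F'): step: R->5, L=7; F->plug->F->R->A->L->B->refl->G->L'->F->R'->C->plug->C
Char 6 ('H'): step: R->6, L=7; H->plug->H->R->F->L->G->refl->B->L'->A->R'->A->plug->A
Char 7 ('A'): step: R->7, L=7; A->plug->A->R->D->L->E->refl->D->L'->B->R'->C->plug->C
Char 8 ('D'): step: R->0, L->0 (L advanced); D->plug->D->R->B->L->H->refl->F->L'->E->R'->E->plug->E
Char 9 ('H'): step: R->1, L=0; H->plug->H->R->G->L->B->refl->G->L'->F->R'->F->plug->F
Char 10 ('E'): step: R->2, L=0; E->plug->E->R->E->L->F->refl->H->L'->B->R'->D->plug->D
Char 11 ('C'): step: R->3, L=0; C->plug->C->R->A->L->C->refl->A->L'->H->R'->E->plug->E

E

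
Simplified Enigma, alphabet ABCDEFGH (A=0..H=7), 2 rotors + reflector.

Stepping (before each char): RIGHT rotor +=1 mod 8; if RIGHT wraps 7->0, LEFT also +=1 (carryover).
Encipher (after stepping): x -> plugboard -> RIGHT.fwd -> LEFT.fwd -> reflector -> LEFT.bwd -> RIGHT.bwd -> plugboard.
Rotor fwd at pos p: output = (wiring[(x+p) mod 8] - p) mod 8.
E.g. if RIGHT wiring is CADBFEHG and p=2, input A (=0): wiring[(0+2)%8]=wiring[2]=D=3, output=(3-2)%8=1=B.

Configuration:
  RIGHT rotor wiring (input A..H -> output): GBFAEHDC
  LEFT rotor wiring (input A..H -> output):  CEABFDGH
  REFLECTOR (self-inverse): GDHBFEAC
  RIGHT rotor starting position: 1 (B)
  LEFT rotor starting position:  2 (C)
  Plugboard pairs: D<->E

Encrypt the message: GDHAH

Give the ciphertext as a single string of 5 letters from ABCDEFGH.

Answer: EBFGD

Derivation:
Char 1 ('G'): step: R->2, L=2; G->plug->G->R->E->L->E->refl->F->L'->F->R'->D->plug->E
Char 2 ('D'): step: R->3, L=2; D->plug->E->R->H->L->C->refl->H->L'->B->R'->B->plug->B
Char 3 ('H'): step: R->4, L=2; H->plug->H->R->E->L->E->refl->F->L'->F->R'->F->plug->F
Char 4 ('A'): step: R->5, L=2; A->plug->A->R->C->L->D->refl->B->L'->D->R'->G->plug->G
Char 5 ('H'): step: R->6, L=2; H->plug->H->R->B->L->H->refl->C->L'->H->R'->E->plug->D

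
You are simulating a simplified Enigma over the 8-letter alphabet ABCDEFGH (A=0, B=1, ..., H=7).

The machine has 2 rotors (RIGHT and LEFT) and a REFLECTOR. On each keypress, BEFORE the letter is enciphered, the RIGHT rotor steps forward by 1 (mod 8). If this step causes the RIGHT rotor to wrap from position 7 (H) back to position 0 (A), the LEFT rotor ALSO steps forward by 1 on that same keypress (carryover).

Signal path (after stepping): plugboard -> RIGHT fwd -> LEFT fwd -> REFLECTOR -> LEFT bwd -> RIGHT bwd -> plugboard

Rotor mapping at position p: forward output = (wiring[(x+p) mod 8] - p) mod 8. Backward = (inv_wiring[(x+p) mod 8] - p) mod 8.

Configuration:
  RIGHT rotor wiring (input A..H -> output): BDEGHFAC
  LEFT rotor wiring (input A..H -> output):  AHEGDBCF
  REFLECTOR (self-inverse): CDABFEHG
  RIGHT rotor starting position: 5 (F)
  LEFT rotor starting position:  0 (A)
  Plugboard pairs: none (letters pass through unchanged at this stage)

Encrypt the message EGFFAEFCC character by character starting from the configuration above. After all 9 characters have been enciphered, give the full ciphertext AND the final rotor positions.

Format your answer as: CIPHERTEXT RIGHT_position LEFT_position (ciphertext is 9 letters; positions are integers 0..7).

Char 1 ('E'): step: R->6, L=0; E->plug->E->R->G->L->C->refl->A->L'->A->R'->F->plug->F
Char 2 ('G'): step: R->7, L=0; G->plug->G->R->G->L->C->refl->A->L'->A->R'->F->plug->F
Char 3 ('F'): step: R->0, L->1 (L advanced); F->plug->F->R->F->L->B->refl->D->L'->B->R'->A->plug->A
Char 4 ('F'): step: R->1, L=1; F->plug->F->R->H->L->H->refl->G->L'->A->R'->H->plug->H
Char 5 ('A'): step: R->2, L=1; A->plug->A->R->C->L->F->refl->E->L'->G->R'->E->plug->E
Char 6 ('E'): step: R->3, L=1; E->plug->E->R->H->L->H->refl->G->L'->A->R'->G->plug->G
Char 7 ('F'): step: R->4, L=1; F->plug->F->R->H->L->H->refl->G->L'->A->R'->G->plug->G
Char 8 ('C'): step: R->5, L=1; C->plug->C->R->F->L->B->refl->D->L'->B->R'->G->plug->G
Char 9 ('C'): step: R->6, L=1; C->plug->C->R->D->L->C->refl->A->L'->E->R'->B->plug->B
Final: ciphertext=FFAHEGGGB, RIGHT=6, LEFT=1

Answer: FFAHEGGGB 6 1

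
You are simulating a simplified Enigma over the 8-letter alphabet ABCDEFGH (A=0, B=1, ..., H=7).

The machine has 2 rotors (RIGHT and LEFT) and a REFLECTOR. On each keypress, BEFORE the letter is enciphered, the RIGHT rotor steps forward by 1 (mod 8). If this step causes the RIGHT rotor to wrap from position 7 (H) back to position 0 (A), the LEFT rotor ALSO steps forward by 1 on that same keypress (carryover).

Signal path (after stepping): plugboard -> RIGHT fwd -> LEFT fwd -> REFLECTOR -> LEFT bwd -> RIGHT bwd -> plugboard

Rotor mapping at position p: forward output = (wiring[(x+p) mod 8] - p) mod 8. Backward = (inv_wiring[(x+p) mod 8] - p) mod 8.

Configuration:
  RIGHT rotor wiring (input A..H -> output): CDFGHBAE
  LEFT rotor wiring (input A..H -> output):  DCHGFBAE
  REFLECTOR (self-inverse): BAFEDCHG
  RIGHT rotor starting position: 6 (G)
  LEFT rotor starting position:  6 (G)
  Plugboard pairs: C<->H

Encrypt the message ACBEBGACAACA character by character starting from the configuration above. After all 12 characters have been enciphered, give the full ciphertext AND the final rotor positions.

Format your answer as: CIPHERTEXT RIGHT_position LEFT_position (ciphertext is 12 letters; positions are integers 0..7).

Answer: HHHGDCDEHBBF 2 0

Derivation:
Char 1 ('A'): step: R->7, L=6; A->plug->A->R->F->L->A->refl->B->L'->E->R'->C->plug->H
Char 2 ('C'): step: R->0, L->7 (L advanced); C->plug->H->R->E->L->H->refl->G->L'->F->R'->C->plug->H
Char 3 ('B'): step: R->1, L=7; B->plug->B->R->E->L->H->refl->G->L'->F->R'->C->plug->H
Char 4 ('E'): step: R->2, L=7; E->plug->E->R->G->L->C->refl->F->L'->A->R'->G->plug->G
Char 5 ('B'): step: R->3, L=7; B->plug->B->R->E->L->H->refl->G->L'->F->R'->D->plug->D
Char 6 ('G'): step: R->4, L=7; G->plug->G->R->B->L->E->refl->D->L'->C->R'->H->plug->C
Char 7 ('A'): step: R->5, L=7; A->plug->A->R->E->L->H->refl->G->L'->F->R'->D->plug->D
Char 8 ('C'): step: R->6, L=7; C->plug->H->R->D->L->A->refl->B->L'->H->R'->E->plug->E
Char 9 ('A'): step: R->7, L=7; A->plug->A->R->F->L->G->refl->H->L'->E->R'->C->plug->H
Char 10 ('A'): step: R->0, L->0 (L advanced); A->plug->A->R->C->L->H->refl->G->L'->D->R'->B->plug->B
Char 11 ('C'): step: R->1, L=0; C->plug->H->R->B->L->C->refl->F->L'->E->R'->B->plug->B
Char 12 ('A'): step: R->2, L=0; A->plug->A->R->D->L->G->refl->H->L'->C->R'->F->plug->F
Final: ciphertext=HHHGDCDEHBBF, RIGHT=2, LEFT=0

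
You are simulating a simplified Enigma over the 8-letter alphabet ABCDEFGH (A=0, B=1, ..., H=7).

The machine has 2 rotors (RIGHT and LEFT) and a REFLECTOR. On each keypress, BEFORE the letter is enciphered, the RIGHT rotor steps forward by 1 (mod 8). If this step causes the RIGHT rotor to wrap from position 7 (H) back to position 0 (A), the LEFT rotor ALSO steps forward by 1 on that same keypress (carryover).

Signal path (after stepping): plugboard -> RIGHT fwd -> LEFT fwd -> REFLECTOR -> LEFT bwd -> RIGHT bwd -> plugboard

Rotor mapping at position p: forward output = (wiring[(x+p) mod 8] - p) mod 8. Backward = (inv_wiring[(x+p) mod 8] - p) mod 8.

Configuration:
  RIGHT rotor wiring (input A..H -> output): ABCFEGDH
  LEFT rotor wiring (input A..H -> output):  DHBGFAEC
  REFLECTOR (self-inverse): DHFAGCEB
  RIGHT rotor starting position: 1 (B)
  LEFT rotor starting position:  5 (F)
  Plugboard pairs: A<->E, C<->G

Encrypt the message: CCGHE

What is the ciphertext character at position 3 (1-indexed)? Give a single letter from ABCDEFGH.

Char 1 ('C'): step: R->2, L=5; C->plug->G->R->G->L->B->refl->H->L'->B->R'->E->plug->A
Char 2 ('C'): step: R->3, L=5; C->plug->G->R->G->L->B->refl->H->L'->B->R'->B->plug->B
Char 3 ('G'): step: R->4, L=5; G->plug->C->R->H->L->A->refl->D->L'->A->R'->A->plug->E

E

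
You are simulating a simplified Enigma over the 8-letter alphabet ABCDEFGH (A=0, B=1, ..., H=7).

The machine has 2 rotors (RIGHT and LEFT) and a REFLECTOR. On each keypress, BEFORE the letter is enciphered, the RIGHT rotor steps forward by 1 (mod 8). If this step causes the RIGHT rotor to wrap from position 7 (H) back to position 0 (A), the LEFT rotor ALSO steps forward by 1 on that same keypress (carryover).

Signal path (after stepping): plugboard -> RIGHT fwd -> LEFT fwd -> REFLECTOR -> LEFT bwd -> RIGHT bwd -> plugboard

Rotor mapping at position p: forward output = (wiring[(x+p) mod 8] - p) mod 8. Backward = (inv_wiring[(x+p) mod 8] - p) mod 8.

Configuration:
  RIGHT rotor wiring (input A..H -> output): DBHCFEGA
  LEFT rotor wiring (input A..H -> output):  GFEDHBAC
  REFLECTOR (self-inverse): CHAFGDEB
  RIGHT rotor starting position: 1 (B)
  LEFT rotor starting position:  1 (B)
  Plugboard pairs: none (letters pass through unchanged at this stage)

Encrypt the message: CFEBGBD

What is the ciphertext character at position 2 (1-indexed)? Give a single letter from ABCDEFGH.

Char 1 ('C'): step: R->2, L=1; C->plug->C->R->D->L->G->refl->E->L'->A->R'->B->plug->B
Char 2 ('F'): step: R->3, L=1; F->plug->F->R->A->L->E->refl->G->L'->D->R'->D->plug->D

D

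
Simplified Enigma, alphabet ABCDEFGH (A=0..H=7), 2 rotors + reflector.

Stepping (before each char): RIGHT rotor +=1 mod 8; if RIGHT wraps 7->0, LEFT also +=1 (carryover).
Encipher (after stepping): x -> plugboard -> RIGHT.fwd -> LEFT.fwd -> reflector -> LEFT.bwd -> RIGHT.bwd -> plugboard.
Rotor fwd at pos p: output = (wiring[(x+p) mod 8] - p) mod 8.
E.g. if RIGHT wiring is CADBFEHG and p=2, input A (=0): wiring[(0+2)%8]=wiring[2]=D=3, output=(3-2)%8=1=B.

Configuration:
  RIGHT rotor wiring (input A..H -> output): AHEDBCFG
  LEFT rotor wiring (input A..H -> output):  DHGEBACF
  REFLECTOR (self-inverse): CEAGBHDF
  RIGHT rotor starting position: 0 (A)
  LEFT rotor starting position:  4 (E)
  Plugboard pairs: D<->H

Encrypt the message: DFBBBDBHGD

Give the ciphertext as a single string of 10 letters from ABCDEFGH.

Answer: AHCDDBGADC

Derivation:
Char 1 ('D'): step: R->1, L=4; D->plug->H->R->H->L->A->refl->C->L'->G->R'->A->plug->A
Char 2 ('F'): step: R->2, L=4; F->plug->F->R->E->L->H->refl->F->L'->A->R'->D->plug->H
Char 3 ('B'): step: R->3, L=4; B->plug->B->R->G->L->C->refl->A->L'->H->R'->C->plug->C
Char 4 ('B'): step: R->4, L=4; B->plug->B->R->G->L->C->refl->A->L'->H->R'->H->plug->D
Char 5 ('B'): step: R->5, L=4; B->plug->B->R->A->L->F->refl->H->L'->E->R'->H->plug->D
Char 6 ('D'): step: R->6, L=4; D->plug->H->R->E->L->H->refl->F->L'->A->R'->B->plug->B
Char 7 ('B'): step: R->7, L=4; B->plug->B->R->B->L->E->refl->B->L'->D->R'->G->plug->G
Char 8 ('H'): step: R->0, L->5 (L advanced); H->plug->D->R->D->L->G->refl->D->L'->A->R'->A->plug->A
Char 9 ('G'): step: R->1, L=5; G->plug->G->R->F->L->B->refl->E->L'->H->R'->H->plug->D
Char 10 ('D'): step: R->2, L=5; D->plug->H->R->F->L->B->refl->E->L'->H->R'->C->plug->C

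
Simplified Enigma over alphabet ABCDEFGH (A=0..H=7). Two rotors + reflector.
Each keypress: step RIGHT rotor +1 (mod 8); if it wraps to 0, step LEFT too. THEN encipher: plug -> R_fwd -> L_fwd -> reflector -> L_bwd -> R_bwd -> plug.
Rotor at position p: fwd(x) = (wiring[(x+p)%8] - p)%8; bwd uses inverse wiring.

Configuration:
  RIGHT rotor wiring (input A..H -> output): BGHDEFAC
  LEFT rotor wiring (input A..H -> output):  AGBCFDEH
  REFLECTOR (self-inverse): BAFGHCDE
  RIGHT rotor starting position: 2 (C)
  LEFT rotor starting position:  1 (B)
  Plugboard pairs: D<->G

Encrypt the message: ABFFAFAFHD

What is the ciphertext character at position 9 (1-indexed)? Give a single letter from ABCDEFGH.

Char 1 ('A'): step: R->3, L=1; A->plug->A->R->A->L->F->refl->C->L'->E->R'->H->plug->H
Char 2 ('B'): step: R->4, L=1; B->plug->B->R->B->L->A->refl->B->L'->C->R'->F->plug->F
Char 3 ('F'): step: R->5, L=1; F->plug->F->R->C->L->B->refl->A->L'->B->R'->E->plug->E
Char 4 ('F'): step: R->6, L=1; F->plug->F->R->F->L->D->refl->G->L'->G->R'->G->plug->D
Char 5 ('A'): step: R->7, L=1; A->plug->A->R->D->L->E->refl->H->L'->H->R'->C->plug->C
Char 6 ('F'): step: R->0, L->2 (L advanced); F->plug->F->R->F->L->F->refl->C->L'->E->R'->E->plug->E
Char 7 ('A'): step: R->1, L=2; A->plug->A->R->F->L->F->refl->C->L'->E->R'->E->plug->E
Char 8 ('F'): step: R->2, L=2; F->plug->F->R->A->L->H->refl->E->L'->H->R'->G->plug->D
Char 9 ('H'): step: R->3, L=2; H->plug->H->R->E->L->C->refl->F->L'->F->R'->D->plug->G

G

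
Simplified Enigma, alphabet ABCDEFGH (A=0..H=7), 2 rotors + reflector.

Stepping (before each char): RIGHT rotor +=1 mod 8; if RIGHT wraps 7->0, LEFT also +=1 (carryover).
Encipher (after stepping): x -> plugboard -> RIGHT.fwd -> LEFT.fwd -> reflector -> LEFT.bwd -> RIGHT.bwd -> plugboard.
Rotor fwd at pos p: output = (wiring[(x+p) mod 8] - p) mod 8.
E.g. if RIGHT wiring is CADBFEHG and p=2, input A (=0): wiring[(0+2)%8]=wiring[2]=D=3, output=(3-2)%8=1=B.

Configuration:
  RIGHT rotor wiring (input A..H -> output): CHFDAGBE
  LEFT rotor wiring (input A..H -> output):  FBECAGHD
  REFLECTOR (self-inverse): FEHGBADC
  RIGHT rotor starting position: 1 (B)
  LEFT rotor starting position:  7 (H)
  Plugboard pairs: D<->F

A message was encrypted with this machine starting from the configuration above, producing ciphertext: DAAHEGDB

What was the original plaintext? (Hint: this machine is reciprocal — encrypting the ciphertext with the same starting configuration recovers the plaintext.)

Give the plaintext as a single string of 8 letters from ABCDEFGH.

Answer: CBGCABFD

Derivation:
Char 1 ('D'): step: R->2, L=7; D->plug->F->R->C->L->C->refl->H->L'->G->R'->C->plug->C
Char 2 ('A'): step: R->3, L=7; A->plug->A->R->A->L->E->refl->B->L'->F->R'->B->plug->B
Char 3 ('A'): step: R->4, L=7; A->plug->A->R->E->L->D->refl->G->L'->B->R'->G->plug->G
Char 4 ('H'): step: R->5, L=7; H->plug->H->R->D->L->F->refl->A->L'->H->R'->C->plug->C
Char 5 ('E'): step: R->6, L=7; E->plug->E->R->H->L->A->refl->F->L'->D->R'->A->plug->A
Char 6 ('G'): step: R->7, L=7; G->plug->G->R->H->L->A->refl->F->L'->D->R'->B->plug->B
Char 7 ('D'): step: R->0, L->0 (L advanced); D->plug->F->R->G->L->H->refl->C->L'->D->R'->D->plug->F
Char 8 ('B'): step: R->1, L=0; B->plug->B->R->E->L->A->refl->F->L'->A->R'->F->plug->D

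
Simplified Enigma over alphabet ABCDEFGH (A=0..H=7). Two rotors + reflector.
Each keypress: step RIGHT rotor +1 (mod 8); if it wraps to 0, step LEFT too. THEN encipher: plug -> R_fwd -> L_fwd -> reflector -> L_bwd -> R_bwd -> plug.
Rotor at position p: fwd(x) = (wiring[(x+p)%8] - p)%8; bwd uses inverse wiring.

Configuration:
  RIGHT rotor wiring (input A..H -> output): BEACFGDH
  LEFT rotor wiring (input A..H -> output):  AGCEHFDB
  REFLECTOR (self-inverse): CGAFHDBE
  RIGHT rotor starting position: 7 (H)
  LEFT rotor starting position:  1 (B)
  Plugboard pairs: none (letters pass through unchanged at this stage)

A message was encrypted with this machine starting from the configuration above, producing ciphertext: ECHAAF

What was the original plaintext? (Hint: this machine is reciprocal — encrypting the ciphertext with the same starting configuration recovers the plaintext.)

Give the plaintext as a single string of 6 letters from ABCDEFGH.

Answer: HHCHFC

Derivation:
Char 1 ('E'): step: R->0, L->2 (L advanced); E->plug->E->R->F->L->H->refl->E->L'->H->R'->H->plug->H
Char 2 ('C'): step: R->1, L=2; C->plug->C->R->B->L->C->refl->A->L'->A->R'->H->plug->H
Char 3 ('H'): step: R->2, L=2; H->plug->H->R->C->L->F->refl->D->L'->D->R'->C->plug->C
Char 4 ('A'): step: R->3, L=2; A->plug->A->R->H->L->E->refl->H->L'->F->R'->H->plug->H
Char 5 ('A'): step: R->4, L=2; A->plug->A->R->B->L->C->refl->A->L'->A->R'->F->plug->F
Char 6 ('F'): step: R->5, L=2; F->plug->F->R->D->L->D->refl->F->L'->C->R'->C->plug->C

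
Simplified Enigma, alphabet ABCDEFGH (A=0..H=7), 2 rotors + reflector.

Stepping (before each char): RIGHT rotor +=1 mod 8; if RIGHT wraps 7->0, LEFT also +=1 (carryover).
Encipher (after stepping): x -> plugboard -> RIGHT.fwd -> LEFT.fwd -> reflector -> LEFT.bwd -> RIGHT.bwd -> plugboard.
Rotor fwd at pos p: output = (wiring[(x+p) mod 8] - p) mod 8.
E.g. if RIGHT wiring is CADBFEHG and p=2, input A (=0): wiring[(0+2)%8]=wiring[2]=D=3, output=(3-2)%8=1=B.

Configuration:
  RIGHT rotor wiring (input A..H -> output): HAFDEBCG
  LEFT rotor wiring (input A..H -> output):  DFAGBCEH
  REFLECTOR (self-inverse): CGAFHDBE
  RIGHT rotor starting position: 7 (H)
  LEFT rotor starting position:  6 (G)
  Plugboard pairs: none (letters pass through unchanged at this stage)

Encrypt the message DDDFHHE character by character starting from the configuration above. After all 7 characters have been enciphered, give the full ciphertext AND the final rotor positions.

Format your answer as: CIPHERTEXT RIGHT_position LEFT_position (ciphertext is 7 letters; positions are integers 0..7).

Answer: GCHBCGG 6 7

Derivation:
Char 1 ('D'): step: R->0, L->7 (L advanced); D->plug->D->R->D->L->B->refl->G->L'->C->R'->G->plug->G
Char 2 ('D'): step: R->1, L=7; D->plug->D->R->D->L->B->refl->G->L'->C->R'->C->plug->C
Char 3 ('D'): step: R->2, L=7; D->plug->D->R->H->L->F->refl->D->L'->G->R'->H->plug->H
Char 4 ('F'): step: R->3, L=7; F->plug->F->R->E->L->H->refl->E->L'->B->R'->B->plug->B
Char 5 ('H'): step: R->4, L=7; H->plug->H->R->H->L->F->refl->D->L'->G->R'->C->plug->C
Char 6 ('H'): step: R->5, L=7; H->plug->H->R->H->L->F->refl->D->L'->G->R'->G->plug->G
Char 7 ('E'): step: R->6, L=7; E->plug->E->R->H->L->F->refl->D->L'->G->R'->G->plug->G
Final: ciphertext=GCHBCGG, RIGHT=6, LEFT=7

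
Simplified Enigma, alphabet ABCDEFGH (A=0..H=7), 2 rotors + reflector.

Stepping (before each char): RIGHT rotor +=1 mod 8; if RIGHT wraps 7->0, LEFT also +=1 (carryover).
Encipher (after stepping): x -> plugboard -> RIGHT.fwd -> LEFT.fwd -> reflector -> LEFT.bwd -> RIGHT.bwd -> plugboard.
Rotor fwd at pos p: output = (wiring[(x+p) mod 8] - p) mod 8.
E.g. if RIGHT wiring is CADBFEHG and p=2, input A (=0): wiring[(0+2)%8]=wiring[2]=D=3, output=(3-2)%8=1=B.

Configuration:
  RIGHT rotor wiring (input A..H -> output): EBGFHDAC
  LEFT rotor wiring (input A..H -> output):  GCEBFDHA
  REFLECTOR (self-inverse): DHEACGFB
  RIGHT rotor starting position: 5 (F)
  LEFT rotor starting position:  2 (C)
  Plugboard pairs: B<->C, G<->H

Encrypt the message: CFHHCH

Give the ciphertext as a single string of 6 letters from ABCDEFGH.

Char 1 ('C'): step: R->6, L=2; C->plug->B->R->E->L->F->refl->G->L'->F->R'->H->plug->G
Char 2 ('F'): step: R->7, L=2; F->plug->F->R->A->L->C->refl->E->L'->G->R'->E->plug->E
Char 3 ('H'): step: R->0, L->3 (L advanced); H->plug->G->R->A->L->G->refl->F->L'->E->R'->A->plug->A
Char 4 ('H'): step: R->1, L=3; H->plug->G->R->B->L->C->refl->E->L'->D->R'->H->plug->G
Char 5 ('C'): step: R->2, L=3; C->plug->B->R->D->L->E->refl->C->L'->B->R'->D->plug->D
Char 6 ('H'): step: R->3, L=3; H->plug->G->R->G->L->H->refl->B->L'->H->R'->E->plug->E

Answer: GEAGDE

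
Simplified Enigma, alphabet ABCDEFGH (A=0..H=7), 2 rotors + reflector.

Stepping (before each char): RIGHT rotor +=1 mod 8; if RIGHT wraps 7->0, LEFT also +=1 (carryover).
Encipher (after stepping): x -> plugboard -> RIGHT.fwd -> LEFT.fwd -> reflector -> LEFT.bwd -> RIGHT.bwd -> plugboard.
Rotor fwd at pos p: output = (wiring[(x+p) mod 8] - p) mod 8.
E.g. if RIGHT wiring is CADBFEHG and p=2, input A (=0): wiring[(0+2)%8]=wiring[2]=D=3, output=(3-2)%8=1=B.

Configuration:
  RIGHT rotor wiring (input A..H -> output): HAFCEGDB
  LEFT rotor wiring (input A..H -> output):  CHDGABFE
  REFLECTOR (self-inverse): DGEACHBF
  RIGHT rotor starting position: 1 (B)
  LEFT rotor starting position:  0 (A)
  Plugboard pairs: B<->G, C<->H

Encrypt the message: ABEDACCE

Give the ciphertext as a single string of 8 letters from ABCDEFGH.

Answer: BHDHGAHH

Derivation:
Char 1 ('A'): step: R->2, L=0; A->plug->A->R->D->L->G->refl->B->L'->F->R'->G->plug->B
Char 2 ('B'): step: R->3, L=0; B->plug->G->R->F->L->B->refl->G->L'->D->R'->C->plug->H
Char 3 ('E'): step: R->4, L=0; E->plug->E->R->D->L->G->refl->B->L'->F->R'->D->plug->D
Char 4 ('D'): step: R->5, L=0; D->plug->D->R->C->L->D->refl->A->L'->E->R'->C->plug->H
Char 5 ('A'): step: R->6, L=0; A->plug->A->R->F->L->B->refl->G->L'->D->R'->B->plug->G
Char 6 ('C'): step: R->7, L=0; C->plug->H->R->E->L->A->refl->D->L'->C->R'->A->plug->A
Char 7 ('C'): step: R->0, L->1 (L advanced); C->plug->H->R->B->L->C->refl->E->L'->F->R'->C->plug->H
Char 8 ('E'): step: R->1, L=1; E->plug->E->R->F->L->E->refl->C->L'->B->R'->C->plug->H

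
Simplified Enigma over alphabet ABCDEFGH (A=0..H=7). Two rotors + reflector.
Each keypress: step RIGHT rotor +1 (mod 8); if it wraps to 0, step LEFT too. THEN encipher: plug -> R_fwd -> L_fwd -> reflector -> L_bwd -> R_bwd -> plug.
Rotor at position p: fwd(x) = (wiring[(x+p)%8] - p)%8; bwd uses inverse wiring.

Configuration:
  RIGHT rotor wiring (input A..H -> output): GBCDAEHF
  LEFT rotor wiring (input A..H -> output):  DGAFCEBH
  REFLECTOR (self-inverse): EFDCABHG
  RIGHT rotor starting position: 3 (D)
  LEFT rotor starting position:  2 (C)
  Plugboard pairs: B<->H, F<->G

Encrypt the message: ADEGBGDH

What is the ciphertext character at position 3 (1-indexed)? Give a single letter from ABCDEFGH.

Char 1 ('A'): step: R->4, L=2; A->plug->A->R->E->L->H->refl->G->L'->A->R'->B->plug->H
Char 2 ('D'): step: R->5, L=2; D->plug->D->R->B->L->D->refl->C->L'->D->R'->H->plug->B
Char 3 ('E'): step: R->6, L=2; E->plug->E->R->E->L->H->refl->G->L'->A->R'->C->plug->C

C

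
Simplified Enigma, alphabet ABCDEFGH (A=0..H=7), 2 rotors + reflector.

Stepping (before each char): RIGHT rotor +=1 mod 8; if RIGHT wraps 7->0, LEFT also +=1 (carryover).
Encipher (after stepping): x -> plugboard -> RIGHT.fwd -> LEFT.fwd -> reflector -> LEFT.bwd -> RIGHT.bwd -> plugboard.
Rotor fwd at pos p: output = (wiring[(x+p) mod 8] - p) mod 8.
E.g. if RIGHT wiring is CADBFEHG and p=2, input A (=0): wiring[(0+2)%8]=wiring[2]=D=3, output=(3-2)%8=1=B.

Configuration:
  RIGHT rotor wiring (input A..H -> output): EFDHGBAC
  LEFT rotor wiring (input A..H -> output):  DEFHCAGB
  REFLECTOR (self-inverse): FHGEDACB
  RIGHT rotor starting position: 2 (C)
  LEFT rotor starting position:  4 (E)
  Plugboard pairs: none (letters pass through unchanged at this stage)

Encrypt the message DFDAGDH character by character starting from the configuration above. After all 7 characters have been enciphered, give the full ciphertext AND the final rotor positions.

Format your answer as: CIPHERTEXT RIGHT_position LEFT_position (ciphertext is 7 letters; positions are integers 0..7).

Char 1 ('D'): step: R->3, L=4; D->plug->D->R->F->L->A->refl->F->L'->D->R'->B->plug->B
Char 2 ('F'): step: R->4, L=4; F->plug->F->R->B->L->E->refl->D->L'->H->R'->G->plug->G
Char 3 ('D'): step: R->5, L=4; D->plug->D->R->H->L->D->refl->E->L'->B->R'->H->plug->H
Char 4 ('A'): step: R->6, L=4; A->plug->A->R->C->L->C->refl->G->L'->A->R'->G->plug->G
Char 5 ('G'): step: R->7, L=4; G->plug->G->R->C->L->C->refl->G->L'->A->R'->E->plug->E
Char 6 ('D'): step: R->0, L->5 (L advanced); D->plug->D->R->H->L->F->refl->A->L'->F->R'->B->plug->B
Char 7 ('H'): step: R->1, L=5; H->plug->H->R->D->L->G->refl->C->L'->G->R'->C->plug->C
Final: ciphertext=BGHGEBC, RIGHT=1, LEFT=5

Answer: BGHGEBC 1 5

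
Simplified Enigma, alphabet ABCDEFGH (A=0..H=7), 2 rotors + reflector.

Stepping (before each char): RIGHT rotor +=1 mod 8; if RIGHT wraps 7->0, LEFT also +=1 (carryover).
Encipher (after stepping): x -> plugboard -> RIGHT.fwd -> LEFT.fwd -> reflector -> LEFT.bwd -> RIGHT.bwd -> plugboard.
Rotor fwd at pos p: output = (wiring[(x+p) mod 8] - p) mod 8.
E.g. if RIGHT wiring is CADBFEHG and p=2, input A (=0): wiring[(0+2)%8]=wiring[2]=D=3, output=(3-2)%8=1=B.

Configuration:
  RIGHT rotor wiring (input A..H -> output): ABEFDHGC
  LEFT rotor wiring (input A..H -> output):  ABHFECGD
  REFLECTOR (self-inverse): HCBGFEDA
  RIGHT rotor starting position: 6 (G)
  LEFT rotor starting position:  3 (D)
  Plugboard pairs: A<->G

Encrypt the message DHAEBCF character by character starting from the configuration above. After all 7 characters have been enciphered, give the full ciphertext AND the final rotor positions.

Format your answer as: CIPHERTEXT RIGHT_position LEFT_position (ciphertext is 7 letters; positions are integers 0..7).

Answer: HFEDDGG 5 4

Derivation:
Char 1 ('D'): step: R->7, L=3; D->plug->D->R->F->L->F->refl->E->L'->H->R'->H->plug->H
Char 2 ('H'): step: R->0, L->4 (L advanced); H->plug->H->R->C->L->C->refl->B->L'->H->R'->F->plug->F
Char 3 ('A'): step: R->1, L=4; A->plug->G->R->B->L->G->refl->D->L'->G->R'->E->plug->E
Char 4 ('E'): step: R->2, L=4; E->plug->E->R->E->L->E->refl->F->L'->F->R'->D->plug->D
Char 5 ('B'): step: R->3, L=4; B->plug->B->R->A->L->A->refl->H->L'->D->R'->D->plug->D
Char 6 ('C'): step: R->4, L=4; C->plug->C->R->C->L->C->refl->B->L'->H->R'->A->plug->G
Char 7 ('F'): step: R->5, L=4; F->plug->F->R->H->L->B->refl->C->L'->C->R'->A->plug->G
Final: ciphertext=HFEDDGG, RIGHT=5, LEFT=4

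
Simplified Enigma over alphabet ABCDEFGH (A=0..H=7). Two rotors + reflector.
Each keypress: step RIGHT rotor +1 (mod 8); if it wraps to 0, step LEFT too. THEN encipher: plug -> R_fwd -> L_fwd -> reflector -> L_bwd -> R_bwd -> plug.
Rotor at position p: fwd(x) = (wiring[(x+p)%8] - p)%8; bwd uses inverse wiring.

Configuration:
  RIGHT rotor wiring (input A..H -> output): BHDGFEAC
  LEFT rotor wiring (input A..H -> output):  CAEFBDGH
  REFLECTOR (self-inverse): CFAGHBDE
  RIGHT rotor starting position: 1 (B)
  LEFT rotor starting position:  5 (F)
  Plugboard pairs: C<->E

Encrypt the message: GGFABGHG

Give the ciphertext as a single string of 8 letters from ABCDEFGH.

Char 1 ('G'): step: R->2, L=5; G->plug->G->R->H->L->E->refl->H->L'->F->R'->H->plug->H
Char 2 ('G'): step: R->3, L=5; G->plug->G->R->E->L->D->refl->G->L'->A->R'->H->plug->H
Char 3 ('F'): step: R->4, L=5; F->plug->F->R->D->L->F->refl->B->L'->B->R'->A->plug->A
Char 4 ('A'): step: R->5, L=5; A->plug->A->R->H->L->E->refl->H->L'->F->R'->C->plug->E
Char 5 ('B'): step: R->6, L=5; B->plug->B->R->E->L->D->refl->G->L'->A->R'->F->plug->F
Char 6 ('G'): step: R->7, L=5; G->plug->G->R->F->L->H->refl->E->L'->H->R'->E->plug->C
Char 7 ('H'): step: R->0, L->6 (L advanced); H->plug->H->R->C->L->E->refl->H->L'->F->R'->E->plug->C
Char 8 ('G'): step: R->1, L=6; G->plug->G->R->B->L->B->refl->F->L'->H->R'->F->plug->F

Answer: HHAEFCCF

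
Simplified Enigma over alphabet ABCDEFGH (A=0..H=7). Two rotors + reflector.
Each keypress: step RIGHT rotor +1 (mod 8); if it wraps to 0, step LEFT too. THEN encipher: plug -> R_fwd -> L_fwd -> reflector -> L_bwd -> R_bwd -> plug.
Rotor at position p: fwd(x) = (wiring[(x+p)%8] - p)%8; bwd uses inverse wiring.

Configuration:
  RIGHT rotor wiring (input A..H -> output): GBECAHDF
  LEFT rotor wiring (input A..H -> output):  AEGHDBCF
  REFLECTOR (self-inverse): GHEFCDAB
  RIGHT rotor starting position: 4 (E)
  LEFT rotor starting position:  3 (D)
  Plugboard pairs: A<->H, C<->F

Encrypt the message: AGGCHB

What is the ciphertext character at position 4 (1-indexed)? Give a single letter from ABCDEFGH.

Char 1 ('A'): step: R->5, L=3; A->plug->H->R->D->L->H->refl->B->L'->G->R'->B->plug->B
Char 2 ('G'): step: R->6, L=3; G->plug->G->R->C->L->G->refl->A->L'->B->R'->H->plug->A
Char 3 ('G'): step: R->7, L=3; G->plug->G->R->A->L->E->refl->C->L'->E->R'->H->plug->A
Char 4 ('C'): step: R->0, L->4 (L advanced); C->plug->F->R->H->L->D->refl->F->L'->B->R'->B->plug->B

B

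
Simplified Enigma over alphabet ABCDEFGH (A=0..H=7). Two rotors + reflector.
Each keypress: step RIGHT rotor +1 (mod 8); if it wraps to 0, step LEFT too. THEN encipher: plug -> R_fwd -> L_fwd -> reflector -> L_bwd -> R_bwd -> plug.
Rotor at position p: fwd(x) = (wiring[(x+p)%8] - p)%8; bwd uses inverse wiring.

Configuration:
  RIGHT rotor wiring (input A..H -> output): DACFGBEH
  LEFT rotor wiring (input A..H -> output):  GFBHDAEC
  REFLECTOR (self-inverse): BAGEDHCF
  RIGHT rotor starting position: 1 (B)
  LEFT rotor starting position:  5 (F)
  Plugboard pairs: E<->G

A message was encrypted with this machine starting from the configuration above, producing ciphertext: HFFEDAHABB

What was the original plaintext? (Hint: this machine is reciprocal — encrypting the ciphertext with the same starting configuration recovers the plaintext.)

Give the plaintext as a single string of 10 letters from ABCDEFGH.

Answer: DEDFBHBGHC

Derivation:
Char 1 ('H'): step: R->2, L=5; H->plug->H->R->G->L->C->refl->G->L'->H->R'->D->plug->D
Char 2 ('F'): step: R->3, L=5; F->plug->F->R->A->L->D->refl->E->L'->F->R'->G->plug->E
Char 3 ('F'): step: R->4, L=5; F->plug->F->R->E->L->A->refl->B->L'->D->R'->D->plug->D
Char 4 ('E'): step: R->5, L=5; E->plug->G->R->A->L->D->refl->E->L'->F->R'->F->plug->F
Char 5 ('D'): step: R->6, L=5; D->plug->D->R->C->L->F->refl->H->L'->B->R'->B->plug->B
Char 6 ('A'): step: R->7, L=5; A->plug->A->R->A->L->D->refl->E->L'->F->R'->H->plug->H
Char 7 ('H'): step: R->0, L->6 (L advanced); H->plug->H->R->H->L->C->refl->G->L'->A->R'->B->plug->B
Char 8 ('A'): step: R->1, L=6; A->plug->A->R->H->L->C->refl->G->L'->A->R'->E->plug->G
Char 9 ('B'): step: R->2, L=6; B->plug->B->R->D->L->H->refl->F->L'->G->R'->H->plug->H
Char 10 ('B'): step: R->3, L=6; B->plug->B->R->D->L->H->refl->F->L'->G->R'->C->plug->C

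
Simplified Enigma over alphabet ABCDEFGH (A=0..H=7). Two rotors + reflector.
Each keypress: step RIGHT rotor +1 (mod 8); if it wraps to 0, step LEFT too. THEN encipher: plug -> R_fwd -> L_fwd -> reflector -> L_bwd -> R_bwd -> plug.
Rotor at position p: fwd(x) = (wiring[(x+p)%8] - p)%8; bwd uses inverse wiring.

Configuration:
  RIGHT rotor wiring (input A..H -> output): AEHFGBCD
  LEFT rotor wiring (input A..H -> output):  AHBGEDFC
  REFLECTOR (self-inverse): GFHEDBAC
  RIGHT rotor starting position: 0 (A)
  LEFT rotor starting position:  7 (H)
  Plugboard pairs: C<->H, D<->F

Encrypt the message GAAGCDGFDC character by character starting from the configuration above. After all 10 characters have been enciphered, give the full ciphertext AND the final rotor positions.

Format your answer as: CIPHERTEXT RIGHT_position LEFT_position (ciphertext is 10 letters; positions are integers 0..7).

Answer: CDFEBHDBCG 2 0

Derivation:
Char 1 ('G'): step: R->1, L=7; G->plug->G->R->C->L->A->refl->G->L'->H->R'->H->plug->C
Char 2 ('A'): step: R->2, L=7; A->plug->A->R->F->L->F->refl->B->L'->B->R'->F->plug->D
Char 3 ('A'): step: R->3, L=7; A->plug->A->R->C->L->A->refl->G->L'->H->R'->D->plug->F
Char 4 ('G'): step: R->4, L=7; G->plug->G->R->D->L->C->refl->H->L'->E->R'->E->plug->E
Char 5 ('C'): step: R->5, L=7; C->plug->H->R->B->L->B->refl->F->L'->F->R'->B->plug->B
Char 6 ('D'): step: R->6, L=7; D->plug->F->R->H->L->G->refl->A->L'->C->R'->C->plug->H
Char 7 ('G'): step: R->7, L=7; G->plug->G->R->C->L->A->refl->G->L'->H->R'->F->plug->D
Char 8 ('F'): step: R->0, L->0 (L advanced); F->plug->D->R->F->L->D->refl->E->L'->E->R'->B->plug->B
Char 9 ('D'): step: R->1, L=0; D->plug->F->R->B->L->H->refl->C->L'->H->R'->H->plug->C
Char 10 ('C'): step: R->2, L=0; C->plug->H->R->C->L->B->refl->F->L'->G->R'->G->plug->G
Final: ciphertext=CDFEBHDBCG, RIGHT=2, LEFT=0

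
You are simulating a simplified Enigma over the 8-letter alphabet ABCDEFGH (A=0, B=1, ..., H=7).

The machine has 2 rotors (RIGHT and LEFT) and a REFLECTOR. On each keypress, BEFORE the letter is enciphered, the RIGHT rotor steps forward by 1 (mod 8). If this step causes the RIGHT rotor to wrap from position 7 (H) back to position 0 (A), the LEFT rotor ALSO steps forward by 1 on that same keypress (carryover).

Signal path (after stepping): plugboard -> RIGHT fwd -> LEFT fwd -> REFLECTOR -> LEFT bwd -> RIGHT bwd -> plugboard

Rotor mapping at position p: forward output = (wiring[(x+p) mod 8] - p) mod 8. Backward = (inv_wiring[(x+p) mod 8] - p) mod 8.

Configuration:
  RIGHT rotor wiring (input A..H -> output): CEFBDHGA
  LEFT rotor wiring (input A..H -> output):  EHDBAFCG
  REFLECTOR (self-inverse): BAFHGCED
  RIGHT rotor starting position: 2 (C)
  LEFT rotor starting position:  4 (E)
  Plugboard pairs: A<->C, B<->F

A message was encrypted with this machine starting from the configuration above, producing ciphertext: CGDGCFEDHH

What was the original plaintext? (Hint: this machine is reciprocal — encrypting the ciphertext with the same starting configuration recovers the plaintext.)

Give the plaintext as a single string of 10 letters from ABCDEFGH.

Char 1 ('C'): step: R->3, L=4; C->plug->A->R->G->L->H->refl->D->L'->F->R'->E->plug->E
Char 2 ('G'): step: R->4, L=4; G->plug->G->R->B->L->B->refl->A->L'->E->R'->D->plug->D
Char 3 ('D'): step: R->5, L=4; D->plug->D->R->F->L->D->refl->H->L'->G->R'->H->plug->H
Char 4 ('G'): step: R->6, L=4; G->plug->G->R->F->L->D->refl->H->L'->G->R'->D->plug->D
Char 5 ('C'): step: R->7, L=4; C->plug->A->R->B->L->B->refl->A->L'->E->R'->F->plug->B
Char 6 ('F'): step: R->0, L->5 (L advanced); F->plug->B->R->E->L->C->refl->F->L'->B->R'->D->plug->D
Char 7 ('E'): step: R->1, L=5; E->plug->E->R->G->L->E->refl->G->L'->F->R'->F->plug->B
Char 8 ('D'): step: R->2, L=5; D->plug->D->R->F->L->G->refl->E->L'->G->R'->F->plug->B
Char 9 ('H'): step: R->3, L=5; H->plug->H->R->C->L->B->refl->A->L'->A->R'->B->plug->F
Char 10 ('H'): step: R->4, L=5; H->plug->H->R->F->L->G->refl->E->L'->G->R'->E->plug->E

Answer: EDHDBDBBFE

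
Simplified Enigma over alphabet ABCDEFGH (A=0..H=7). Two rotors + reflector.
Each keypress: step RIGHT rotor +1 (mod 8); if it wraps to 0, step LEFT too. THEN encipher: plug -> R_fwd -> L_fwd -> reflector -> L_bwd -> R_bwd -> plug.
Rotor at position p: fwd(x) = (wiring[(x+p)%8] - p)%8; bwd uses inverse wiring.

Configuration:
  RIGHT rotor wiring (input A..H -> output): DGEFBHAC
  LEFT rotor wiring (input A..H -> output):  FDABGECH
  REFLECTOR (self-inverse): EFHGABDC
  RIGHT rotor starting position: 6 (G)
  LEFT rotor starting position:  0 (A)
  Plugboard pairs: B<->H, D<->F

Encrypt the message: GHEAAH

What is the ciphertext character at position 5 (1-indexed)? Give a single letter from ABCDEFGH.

Char 1 ('G'): step: R->7, L=0; G->plug->G->R->A->L->F->refl->B->L'->D->R'->A->plug->A
Char 2 ('H'): step: R->0, L->1 (L advanced); H->plug->B->R->G->L->G->refl->D->L'->E->R'->C->plug->C
Char 3 ('E'): step: R->1, L=1; E->plug->E->R->G->L->G->refl->D->L'->E->R'->C->plug->C
Char 4 ('A'): step: R->2, L=1; A->plug->A->R->C->L->A->refl->E->L'->H->R'->C->plug->C
Char 5 ('A'): step: R->3, L=1; A->plug->A->R->C->L->A->refl->E->L'->H->R'->E->plug->E

E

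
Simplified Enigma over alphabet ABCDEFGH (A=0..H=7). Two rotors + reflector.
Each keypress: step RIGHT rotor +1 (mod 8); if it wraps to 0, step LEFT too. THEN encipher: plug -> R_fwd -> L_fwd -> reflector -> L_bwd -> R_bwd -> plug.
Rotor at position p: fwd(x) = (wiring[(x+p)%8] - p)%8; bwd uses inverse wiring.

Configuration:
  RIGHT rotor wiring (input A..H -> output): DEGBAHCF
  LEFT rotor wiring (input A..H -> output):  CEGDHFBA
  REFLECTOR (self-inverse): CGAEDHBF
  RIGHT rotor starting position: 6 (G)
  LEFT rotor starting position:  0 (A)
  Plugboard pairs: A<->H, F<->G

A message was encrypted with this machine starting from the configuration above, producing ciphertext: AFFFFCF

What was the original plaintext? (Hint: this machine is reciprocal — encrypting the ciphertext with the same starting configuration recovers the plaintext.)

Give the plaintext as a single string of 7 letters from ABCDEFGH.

Char 1 ('A'): step: R->7, L=0; A->plug->H->R->D->L->D->refl->E->L'->B->R'->F->plug->G
Char 2 ('F'): step: R->0, L->1 (L advanced); F->plug->G->R->C->L->C->refl->A->L'->F->R'->H->plug->A
Char 3 ('F'): step: R->1, L=1; F->plug->G->R->E->L->E->refl->D->L'->A->R'->C->plug->C
Char 4 ('F'): step: R->2, L=1; F->plug->G->R->B->L->F->refl->H->L'->G->R'->C->plug->C
Char 5 ('F'): step: R->3, L=1; F->plug->G->R->B->L->F->refl->H->L'->G->R'->A->plug->H
Char 6 ('C'): step: R->4, L=1; C->plug->C->R->G->L->H->refl->F->L'->B->R'->D->plug->D
Char 7 ('F'): step: R->5, L=1; F->plug->G->R->E->L->E->refl->D->L'->A->R'->C->plug->C

Answer: GACCHDC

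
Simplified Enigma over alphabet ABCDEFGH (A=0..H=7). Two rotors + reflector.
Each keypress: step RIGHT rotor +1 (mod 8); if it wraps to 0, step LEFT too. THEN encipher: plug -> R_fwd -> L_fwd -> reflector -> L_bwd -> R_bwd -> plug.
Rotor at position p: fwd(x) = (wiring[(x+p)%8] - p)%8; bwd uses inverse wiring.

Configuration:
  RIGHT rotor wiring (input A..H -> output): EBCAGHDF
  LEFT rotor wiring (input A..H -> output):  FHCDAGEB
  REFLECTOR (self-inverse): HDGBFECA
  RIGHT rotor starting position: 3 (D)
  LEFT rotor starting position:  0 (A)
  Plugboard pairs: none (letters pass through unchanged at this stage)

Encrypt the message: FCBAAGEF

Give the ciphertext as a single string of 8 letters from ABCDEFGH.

Char 1 ('F'): step: R->4, L=0; F->plug->F->R->F->L->G->refl->C->L'->C->R'->A->plug->A
Char 2 ('C'): step: R->5, L=0; C->plug->C->R->A->L->F->refl->E->L'->G->R'->B->plug->B
Char 3 ('B'): step: R->6, L=0; B->plug->B->R->H->L->B->refl->D->L'->D->R'->D->plug->D
Char 4 ('A'): step: R->7, L=0; A->plug->A->R->G->L->E->refl->F->L'->A->R'->G->plug->G
Char 5 ('A'): step: R->0, L->1 (L advanced); A->plug->A->R->E->L->F->refl->E->L'->H->R'->F->plug->F
Char 6 ('G'): step: R->1, L=1; G->plug->G->R->E->L->F->refl->E->L'->H->R'->C->plug->C
Char 7 ('E'): step: R->2, L=1; E->plug->E->R->B->L->B->refl->D->L'->F->R'->D->plug->D
Char 8 ('F'): step: R->3, L=1; F->plug->F->R->B->L->B->refl->D->L'->F->R'->A->plug->A

Answer: ABDGFCDA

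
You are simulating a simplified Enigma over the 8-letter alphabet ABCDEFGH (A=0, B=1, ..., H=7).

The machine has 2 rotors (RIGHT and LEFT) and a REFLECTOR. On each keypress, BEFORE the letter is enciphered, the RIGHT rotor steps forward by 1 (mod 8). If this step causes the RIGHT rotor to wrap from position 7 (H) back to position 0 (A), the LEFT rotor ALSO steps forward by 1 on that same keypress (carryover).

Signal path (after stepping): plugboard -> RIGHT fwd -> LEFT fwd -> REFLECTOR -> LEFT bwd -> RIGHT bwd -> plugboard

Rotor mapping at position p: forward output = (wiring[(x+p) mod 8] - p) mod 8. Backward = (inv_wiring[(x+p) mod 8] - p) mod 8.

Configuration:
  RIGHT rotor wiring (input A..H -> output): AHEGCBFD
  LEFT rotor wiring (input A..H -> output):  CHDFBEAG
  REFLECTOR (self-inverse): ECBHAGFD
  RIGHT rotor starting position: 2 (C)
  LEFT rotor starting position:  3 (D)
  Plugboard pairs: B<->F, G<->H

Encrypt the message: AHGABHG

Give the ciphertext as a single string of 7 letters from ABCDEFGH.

Answer: GGAEFDF

Derivation:
Char 1 ('A'): step: R->3, L=3; A->plug->A->R->D->L->F->refl->G->L'->B->R'->H->plug->G
Char 2 ('H'): step: R->4, L=3; H->plug->G->R->A->L->C->refl->B->L'->C->R'->H->plug->G
Char 3 ('G'): step: R->5, L=3; G->plug->H->R->F->L->H->refl->D->L'->E->R'->A->plug->A
Char 4 ('A'): step: R->6, L=3; A->plug->A->R->H->L->A->refl->E->L'->G->R'->E->plug->E
Char 5 ('B'): step: R->7, L=3; B->plug->F->R->D->L->F->refl->G->L'->B->R'->B->plug->F
Char 6 ('H'): step: R->0, L->4 (L advanced); H->plug->G->R->F->L->D->refl->H->L'->G->R'->D->plug->D
Char 7 ('G'): step: R->1, L=4; G->plug->H->R->H->L->B->refl->C->L'->D->R'->B->plug->F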